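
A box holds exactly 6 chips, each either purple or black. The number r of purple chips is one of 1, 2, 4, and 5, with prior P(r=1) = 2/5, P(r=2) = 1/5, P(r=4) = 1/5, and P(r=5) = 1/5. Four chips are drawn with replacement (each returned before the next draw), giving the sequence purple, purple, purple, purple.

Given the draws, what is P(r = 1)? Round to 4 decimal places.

0.0022

For each hypothesis, P(data | H) works out to: P(data | r = 1) = (1/6)(1/6)(1/6)(1/6) = 0.0007716; P(data | r = 2) = (2/6)(2/6)(2/6)(2/6) = 0.012346; P(data | r = 4) = (4/6)(4/6)(4/6)(4/6) = 0.19753; P(data | r = 5) = (5/6)(5/6)(5/6)(5/6) = 0.48225.
The prior-weighted likelihoods are 2/5 · 0.0007716 = 0.00030864, 1/5 · 0.012346 = 0.0024691, 1/5 · 0.19753 = 0.039506, 1/5 · 0.48225 = 0.096451; summing to 0.13873.
Therefore the posterior P(r = 1 | data) = (0.00030864) / (0.13873) = 0.0022247.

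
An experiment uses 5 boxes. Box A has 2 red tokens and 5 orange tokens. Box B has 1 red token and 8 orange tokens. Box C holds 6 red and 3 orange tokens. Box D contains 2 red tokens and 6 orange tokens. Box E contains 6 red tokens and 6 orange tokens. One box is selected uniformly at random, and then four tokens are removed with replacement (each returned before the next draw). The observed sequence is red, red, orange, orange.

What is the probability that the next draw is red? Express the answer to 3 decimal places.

0.433

Under each hypothesis, the probability of the observed sequence is: P(data | box A) = (2/7)(2/7)(5/7)(5/7) = 0.041649; P(data | box B) = (1/9)(1/9)(8/9)(8/9) = 0.0097546; P(data | box C) = (6/9)(6/9)(3/9)(3/9) = 0.049383; P(data | box D) = (2/8)(2/8)(6/8)(6/8) = 0.035156; P(data | box E) = (6/12)(6/12)(6/12)(6/12) = 0.0625.
The prior-weighted likelihoods are 1/5 · 0.041649 = 0.0083299, 1/5 · 0.0097546 = 0.0019509, 1/5 · 0.049383 = 0.0098765, 1/5 · 0.035156 = 0.0070313, 1/5 · 0.0625 = 0.0125; these sum to 0.039689.
The posterior is then P(box A | data) = 0.20988, P(box B | data) = 0.049156, P(box C | data) = 0.24885, P(box D | data) = 0.17716, P(box E | data) = 0.31495.
So P(red next | data) = Σ P(red next | H) P(H | data) = (2/7)(0.20988) + (1/9)(0.049156) + (2/3)(0.24885) + (1/4)(0.17716) + (1/2)(0.31495) = 0.43309.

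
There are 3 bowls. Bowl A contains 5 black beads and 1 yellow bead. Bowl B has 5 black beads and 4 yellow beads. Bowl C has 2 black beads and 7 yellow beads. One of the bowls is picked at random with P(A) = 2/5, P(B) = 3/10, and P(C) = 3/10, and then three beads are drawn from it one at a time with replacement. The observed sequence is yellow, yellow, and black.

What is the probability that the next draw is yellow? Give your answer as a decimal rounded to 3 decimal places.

0.576

For each hypothesis, P(data | H) works out to: P(data | bowl A) = (1/6)(1/6)(5/6) = 0.023148; P(data | bowl B) = (4/9)(4/9)(5/9) = 0.10974; P(data | bowl C) = (7/9)(7/9)(2/9) = 0.13443.
Multiplying each by its prior: 2/5 · 0.023148 = 0.0092593, 3/10 · 0.10974 = 0.032922, 3/10 · 0.13443 = 0.040329; with total 0.08251.
Dividing through by the total gives posterior P(bowl A | data) = 0.11222, P(bowl B | data) = 0.399, P(bowl C | data) = 0.48878.
The predictive probability is P(yellow next | data) = (1/6)(0.11222) + (4/9)(0.399) + (7/9)(0.48878) = 0.5762.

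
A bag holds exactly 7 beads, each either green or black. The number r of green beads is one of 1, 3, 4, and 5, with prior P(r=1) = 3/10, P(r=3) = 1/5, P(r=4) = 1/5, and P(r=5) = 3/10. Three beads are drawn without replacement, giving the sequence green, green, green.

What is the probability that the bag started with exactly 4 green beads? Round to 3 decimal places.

For each hypothesis, P(data | H) works out to: P(data | r = 1) = (1/7)(0/6) = 0; P(data | r = 3) = (3/7)(2/6)(1/5) = 1/35; P(data | r = 4) = (4/7)(3/6)(2/5) = 4/35; P(data | r = 5) = (5/7)(4/6)(3/5) = 2/7.
Weighting by the prior gives 3/10 · 0 = 0, 1/5 · 1/35 = 1/175, 1/5 · 4/35 = 4/175, 3/10 · 2/7 = 3/35; summing to 4/35.
By Bayes' rule, P(r = 4 | data) = (4/175) / (4/35) = 1/5.

0.200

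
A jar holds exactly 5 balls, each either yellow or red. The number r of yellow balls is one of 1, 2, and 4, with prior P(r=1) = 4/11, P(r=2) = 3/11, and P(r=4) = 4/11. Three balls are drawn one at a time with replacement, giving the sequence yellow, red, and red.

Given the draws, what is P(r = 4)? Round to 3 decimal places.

For each hypothesis, P(data | H) works out to: P(data | r = 1) = (1/5)(4/5)(4/5) = 0.128; P(data | r = 2) = (2/5)(3/5)(3/5) = 0.144; P(data | r = 4) = (4/5)(1/5)(1/5) = 0.032.
Multiplying each by its prior: 4/11 · 0.128 = 0.046545, 3/11 · 0.144 = 0.039273, 4/11 · 0.032 = 0.011636; these sum to 0.097455.
By Bayes' rule, P(r = 4 | data) = (0.011636) / (0.097455) = 0.1194.

0.119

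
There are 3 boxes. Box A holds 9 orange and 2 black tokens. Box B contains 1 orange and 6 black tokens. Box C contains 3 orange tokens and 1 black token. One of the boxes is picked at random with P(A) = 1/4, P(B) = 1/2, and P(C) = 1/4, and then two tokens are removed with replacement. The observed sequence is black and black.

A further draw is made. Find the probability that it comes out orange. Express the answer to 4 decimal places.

0.1814

Compute the likelihood of the observed sequence for each case: P(data | box A) = (2/11)(2/11) = 0.033058; P(data | box B) = (6/7)(6/7) = 0.73469; P(data | box C) = (1/4)(1/4) = 0.0625.
Multiplying each by its prior: 1/4 · 0.033058 = 0.0082645, 1/2 · 0.73469 = 0.36735, 1/4 · 0.0625 = 0.015625; these sum to 0.39124.
The posterior is then P(box A | data) = 0.021124, P(box B | data) = 0.93894, P(box C | data) = 0.039937.
So P(orange next | data) = Σ P(orange next | H) P(H | data) = (9/11)(0.021124) + (1/7)(0.93894) + (3/4)(0.039937) = 0.18137.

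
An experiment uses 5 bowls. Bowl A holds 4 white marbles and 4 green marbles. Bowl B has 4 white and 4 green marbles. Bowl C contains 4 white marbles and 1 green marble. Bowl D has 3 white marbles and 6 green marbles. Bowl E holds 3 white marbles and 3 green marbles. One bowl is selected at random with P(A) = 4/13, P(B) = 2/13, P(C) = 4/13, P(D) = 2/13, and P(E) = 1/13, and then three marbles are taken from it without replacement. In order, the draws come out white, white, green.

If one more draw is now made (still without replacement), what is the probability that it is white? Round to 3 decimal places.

Compute the likelihood of the observed sequence for each case: P(data | bowl A) = (4/8)(3/7)(4/6) = 1/7; P(data | bowl B) = (4/8)(3/7)(4/6) = 1/7; P(data | bowl C) = (4/5)(3/4)(1/3) = 1/5; P(data | bowl D) = (3/9)(2/8)(6/7) = 1/14; P(data | bowl E) = (3/6)(2/5)(3/4) = 3/20.
Multiplying each by its prior: 4/13 · 1/7 = 4/91, 2/13 · 1/7 = 2/91, 4/13 · 1/5 = 4/65, 2/13 · 1/14 = 1/91, 1/13 · 3/20 = 3/260; with total 3/20.
Dividing through by the total gives posterior P(bowl A | data) = 80/273, P(bowl B | data) = 40/273, P(bowl C | data) = 16/39, P(bowl D | data) = 20/273, P(bowl E | data) = 1/13.
The predictive probability is P(white next | data) = (2/5)(80/273) + (2/5)(40/273) + (1)(16/39) + (1/6)(20/273) + (1/3)(1/13) = 73/117.

0.624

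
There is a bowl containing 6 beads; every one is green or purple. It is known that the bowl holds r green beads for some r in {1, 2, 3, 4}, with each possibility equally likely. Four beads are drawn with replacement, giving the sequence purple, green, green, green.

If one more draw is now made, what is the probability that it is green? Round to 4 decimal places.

For each hypothesis, P(data | H) works out to: P(data | r = 1) = (5/6)(1/6)(1/6)(1/6) = 0.003858; P(data | r = 2) = (4/6)(2/6)(2/6)(2/6) = 0.024691; P(data | r = 3) = (3/6)(3/6)(3/6)(3/6) = 0.0625; P(data | r = 4) = (2/6)(4/6)(4/6)(4/6) = 0.098765.
Weighting by the prior gives 1/4 · 0.003858 = 0.00096451, 1/4 · 0.024691 = 0.0061728, 1/4 · 0.0625 = 0.015625, 1/4 · 0.098765 = 0.024691; these sum to 0.047454.
Normalising, the posterior is P(r = 1 | data) = 0.020325, P(r = 2 | data) = 0.13008, P(r = 3 | data) = 0.32927, P(r = 4 | data) = 0.52033.
Averaging over the posterior, P(green next | data) = (1/6)(0.020325) + (1/3)(0.13008) + (1/2)(0.32927) + (2/3)(0.52033) = 0.55827.

0.5583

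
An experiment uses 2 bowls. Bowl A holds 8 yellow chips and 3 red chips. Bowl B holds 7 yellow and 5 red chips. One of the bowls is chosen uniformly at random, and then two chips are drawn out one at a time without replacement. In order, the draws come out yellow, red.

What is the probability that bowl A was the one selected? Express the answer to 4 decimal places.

Compute the likelihood of the observed sequence for each case: P(data | bowl A) = (8/11)(3/10) = 12/55; P(data | bowl B) = (7/12)(5/11) = 35/132.
Multiplying each by its prior: 1/2 · 12/55 = 6/55, 1/2 · 35/132 = 35/264; with total 29/120.
Therefore the posterior P(bowl A | data) = (6/55) / (29/120) = 144/319.

0.4514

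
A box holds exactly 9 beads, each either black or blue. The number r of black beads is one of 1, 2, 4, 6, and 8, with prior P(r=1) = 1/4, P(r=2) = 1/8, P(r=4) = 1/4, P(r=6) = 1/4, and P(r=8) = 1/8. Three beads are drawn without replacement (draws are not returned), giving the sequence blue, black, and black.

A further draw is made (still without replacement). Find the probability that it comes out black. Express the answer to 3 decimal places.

For each hypothesis, P(data | H) works out to: P(data | r = 1) = (8/9)(1/8)(0/7) = 0; P(data | r = 2) = (7/9)(2/8)(1/7) = 0.027778; P(data | r = 4) = (5/9)(4/8)(3/7) = 0.11905; P(data | r = 6) = (3/9)(6/8)(5/7) = 0.17857; P(data | r = 8) = (1/9)(8/8)(7/7) = 0.11111.
Multiplying each by its prior: 1/4 · 0 = 0, 1/8 · 0.027778 = 0.0034722, 1/4 · 0.11905 = 0.029762, 1/4 · 0.17857 = 0.044643, 1/8 · 0.11111 = 0.013889; with total 0.091766.
Normalising, the posterior is P(r = 1 | data) = 0, P(r = 2 | data) = 0.037838, P(r = 4 | data) = 0.32432, P(r = 6 | data) = 0.48649, P(r = 8 | data) = 0.15135.
The predictive probability is P(black next | data) = (0)(0.037838) + (1/3)(0.32432) + (2/3)(0.48649) + (1)(0.15135) = 0.58378.

0.584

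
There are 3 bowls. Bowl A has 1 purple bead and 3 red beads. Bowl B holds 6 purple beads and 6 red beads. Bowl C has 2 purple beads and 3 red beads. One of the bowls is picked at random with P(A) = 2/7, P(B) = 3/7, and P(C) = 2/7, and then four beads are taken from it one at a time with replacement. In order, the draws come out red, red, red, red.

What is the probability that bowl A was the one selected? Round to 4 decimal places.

Under each hypothesis, the probability of the observed sequence is: P(data | bowl A) = (3/4)(3/4)(3/4)(3/4) = 0.31641; P(data | bowl B) = (6/12)(6/12)(6/12)(6/12) = 0.0625; P(data | bowl C) = (3/5)(3/5)(3/5)(3/5) = 0.1296.
Multiplying each by its prior: 2/7 · 0.31641 = 0.090402, 3/7 · 0.0625 = 0.026786, 2/7 · 0.1296 = 0.037029; these sum to 0.15422.
So P(bowl A | data) = (0.090402) / (0.15422) = 0.5862.

0.5862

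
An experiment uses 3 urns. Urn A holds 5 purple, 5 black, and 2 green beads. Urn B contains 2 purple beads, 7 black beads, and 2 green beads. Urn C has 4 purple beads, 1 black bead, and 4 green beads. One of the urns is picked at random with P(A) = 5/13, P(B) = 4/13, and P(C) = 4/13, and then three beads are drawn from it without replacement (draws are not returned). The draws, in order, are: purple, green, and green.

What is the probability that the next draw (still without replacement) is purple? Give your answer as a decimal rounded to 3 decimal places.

0.481

Under each hypothesis, the probability of the observed sequence is: P(data | urn A) = (5/12)(2/11)(1/10) = 0.0075758; P(data | urn B) = (2/11)(2/10)(1/9) = 0.0040404; P(data | urn C) = (4/9)(4/8)(3/7) = 0.095238.
The prior-weighted likelihoods are 5/13 · 0.0075758 = 0.0029138, 4/13 · 0.0040404 = 0.0012432, 4/13 · 0.095238 = 0.029304; these sum to 0.033461.
Dividing through by the total gives posterior P(urn A | data) = 0.087079, P(urn B | data) = 0.037154, P(urn C | data) = 0.87577.
The predictive probability is P(purple next | data) = (4/9)(0.087079) + (1/8)(0.037154) + (1/2)(0.87577) = 0.48123.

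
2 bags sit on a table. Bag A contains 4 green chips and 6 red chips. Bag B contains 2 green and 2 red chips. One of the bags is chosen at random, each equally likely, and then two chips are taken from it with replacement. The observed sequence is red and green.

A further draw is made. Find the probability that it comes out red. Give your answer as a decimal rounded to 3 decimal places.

0.549

The likelihood of the observed sequence under each hypothesis: P(data | bag A) = (6/10)(4/10) = 6/25; P(data | bag B) = (2/4)(2/4) = 1/4.
Multiplying each by its prior: 1/2 · 6/25 = 3/25, 1/2 · 1/4 = 1/8; summing to 49/200.
Dividing through by the total gives posterior P(bag A | data) = 24/49, P(bag B | data) = 25/49.
So P(red next | data) = Σ P(red next | H) P(H | data) = (3/5)(24/49) + (1/2)(25/49) = 269/490.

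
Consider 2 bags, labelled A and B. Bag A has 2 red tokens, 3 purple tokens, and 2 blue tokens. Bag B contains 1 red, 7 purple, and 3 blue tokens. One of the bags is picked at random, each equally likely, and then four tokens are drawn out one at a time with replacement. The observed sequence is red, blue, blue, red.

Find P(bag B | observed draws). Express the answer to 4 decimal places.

0.0845

Under each hypothesis, the probability of the observed sequence is: P(data | bag A) = (2/7)(2/7)(2/7)(2/7) = 0.0066639; P(data | bag B) = (1/11)(3/11)(3/11)(1/11) = 0.00061471.
The prior-weighted likelihoods are 1/2 · 0.0066639 = 0.0033319, 1/2 · 0.00061471 = 0.00030736; summing to 0.0036393.
By Bayes' rule, P(bag B | data) = (0.00030736) / (0.0036393) = 0.084455.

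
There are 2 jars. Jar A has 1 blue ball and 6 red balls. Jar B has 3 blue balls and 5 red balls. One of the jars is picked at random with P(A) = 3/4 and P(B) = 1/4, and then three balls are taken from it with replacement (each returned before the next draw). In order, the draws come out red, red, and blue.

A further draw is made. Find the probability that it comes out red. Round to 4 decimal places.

0.7834

Under each hypothesis, the probability of the observed sequence is: P(data | jar A) = (6/7)(6/7)(1/7) = 0.10496; P(data | jar B) = (5/8)(5/8)(3/8) = 0.14648.
Multiplying each by its prior: 3/4 · 0.10496 = 0.078717, 1/4 · 0.14648 = 0.036621; with total 0.11534.
Dividing through by the total gives posterior P(jar A | data) = 0.68249, P(jar B | data) = 0.31751.
Averaging over the posterior, P(red next | data) = (6/7)(0.68249) + (5/8)(0.31751) = 0.78344.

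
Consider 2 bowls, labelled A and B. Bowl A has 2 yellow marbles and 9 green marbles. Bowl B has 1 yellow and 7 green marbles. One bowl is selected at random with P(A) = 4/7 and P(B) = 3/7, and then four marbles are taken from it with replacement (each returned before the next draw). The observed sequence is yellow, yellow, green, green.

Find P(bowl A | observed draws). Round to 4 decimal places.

0.7115

The likelihood of the observed sequence under each hypothesis: P(data | bowl A) = (2/11)(2/11)(9/11)(9/11) = 0.02213; P(data | bowl B) = (1/8)(1/8)(7/8)(7/8) = 0.011963.
Multiplying each by its prior: 4/7 · 0.02213 = 0.012646, 3/7 · 0.011963 = 0.005127; these sum to 0.017772.
So P(bowl A | data) = (0.012646) / (0.017772) = 0.71152.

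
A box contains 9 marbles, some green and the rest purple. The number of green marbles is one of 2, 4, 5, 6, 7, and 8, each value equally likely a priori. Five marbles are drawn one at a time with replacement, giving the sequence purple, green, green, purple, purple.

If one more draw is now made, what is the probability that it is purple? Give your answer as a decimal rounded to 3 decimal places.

0.517

The likelihood of the observed sequence under each hypothesis: P(data | r = 2) = (7/9)(2/9)(2/9)(7/9)(7/9) = 0.023235; P(data | r = 4) = (5/9)(4/9)(4/9)(5/9)(5/9) = 0.03387; P(data | r = 5) = (4/9)(5/9)(5/9)(4/9)(4/9) = 0.027096; P(data | r = 6) = (3/9)(6/9)(6/9)(3/9)(3/9) = 0.016461; P(data | r = 7) = (2/9)(7/9)(7/9)(2/9)(2/9) = 0.0066386; P(data | r = 8) = (1/9)(8/9)(8/9)(1/9)(1/9) = 0.0010838.
Multiplying each by its prior: 1/6 · 0.023235 = 0.0038725, 1/6 · 0.03387 = 0.005645, 1/6 · 0.027096 = 0.004516, 1/6 · 0.016461 = 0.0027435, 1/6 · 0.0066386 = 0.0011064, 1/6 · 0.0010838 = 0.00018064; with total 0.018064.
The posterior is then P(r = 2 | data) = 0.21438, P(r = 4 | data) = 0.3125, P(r = 5 | data) = 0.25, P(r = 6 | data) = 0.15188, P(r = 7 | data) = 0.06125, P(r = 8 | data) = 0.01.
Averaging over the posterior, P(purple next | data) = (7/9)(0.21438) + (5/9)(0.3125) + (4/9)(0.25) + (1/3)(0.15188) + (2/9)(0.06125) + (1/9)(0.01) = 0.51681.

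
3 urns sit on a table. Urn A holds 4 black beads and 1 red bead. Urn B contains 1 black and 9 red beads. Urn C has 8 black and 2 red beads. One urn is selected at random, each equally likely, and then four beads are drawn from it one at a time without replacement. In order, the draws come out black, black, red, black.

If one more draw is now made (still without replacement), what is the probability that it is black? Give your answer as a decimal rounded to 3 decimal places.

0.933

Under each hypothesis, the probability of the observed sequence is: P(data | urn A) = (4/5)(3/4)(1/3)(2/2) = 1/5; P(data | urn B) = (1/10)(0/9) = 0; P(data | urn C) = (8/10)(7/9)(2/8)(6/7) = 2/15.
Multiplying each by its prior: 1/3 · 1/5 = 1/15, 1/3 · 0 = 0, 1/3 · 2/15 = 2/45; summing to 1/9.
The posterior is then P(urn A | data) = 3/5, P(urn B | data) = 0, P(urn C | data) = 2/5.
The predictive probability is P(black next | data) = (1)(3/5) + (5/6)(2/5) = 14/15.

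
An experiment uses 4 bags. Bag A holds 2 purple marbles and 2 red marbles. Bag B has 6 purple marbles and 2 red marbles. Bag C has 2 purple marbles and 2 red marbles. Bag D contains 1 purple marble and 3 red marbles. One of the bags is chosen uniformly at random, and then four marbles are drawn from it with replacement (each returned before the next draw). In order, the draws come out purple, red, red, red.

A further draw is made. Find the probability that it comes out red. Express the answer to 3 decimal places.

The likelihood of the observed sequence under each hypothesis: P(data | bag A) = (2/4)(2/4)(2/4)(2/4) = 0.0625; P(data | bag B) = (6/8)(2/8)(2/8)(2/8) = 0.011719; P(data | bag C) = (2/4)(2/4)(2/4)(2/4) = 0.0625; P(data | bag D) = (1/4)(3/4)(3/4)(3/4) = 0.10547.
The prior-weighted likelihoods are 1/4 · 0.0625 = 0.015625, 1/4 · 0.011719 = 0.0029297, 1/4 · 0.0625 = 0.015625, 1/4 · 0.10547 = 0.026367; summing to 0.060547.
Normalising, the posterior is P(bag A | data) = 0.25806, P(bag B | data) = 0.048387, P(bag C | data) = 0.25806, P(bag D | data) = 0.43548.
So P(red next | data) = Σ P(red next | H) P(H | data) = (1/2)(0.25806) + (1/4)(0.048387) + (1/2)(0.25806) + (3/4)(0.43548) = 0.59677.

0.597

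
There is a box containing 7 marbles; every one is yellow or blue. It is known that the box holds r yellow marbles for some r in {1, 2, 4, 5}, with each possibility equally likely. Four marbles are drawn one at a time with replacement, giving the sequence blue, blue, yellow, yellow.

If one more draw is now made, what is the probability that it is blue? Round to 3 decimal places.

The likelihood of the observed sequence under each hypothesis: P(data | r = 1) = (6/7)(6/7)(1/7)(1/7) = 0.014994; P(data | r = 2) = (5/7)(5/7)(2/7)(2/7) = 0.041649; P(data | r = 4) = (3/7)(3/7)(4/7)(4/7) = 0.059975; P(data | r = 5) = (2/7)(2/7)(5/7)(5/7) = 0.041649.
Weighting by the prior gives 1/4 · 0.014994 = 0.0037484, 1/4 · 0.041649 = 0.010412, 1/4 · 0.059975 = 0.014994, 1/4 · 0.041649 = 0.010412; summing to 0.039567.
Dividing through by the total gives posterior P(r = 1 | data) = 0.094737, P(r = 2 | data) = 0.26316, P(r = 4 | data) = 0.37895, P(r = 5 | data) = 0.26316.
So P(blue next | data) = Σ P(blue next | H) P(H | data) = (6/7)(0.094737) + (5/7)(0.26316) + (3/7)(0.37895) + (2/7)(0.26316) = 0.50677.

0.507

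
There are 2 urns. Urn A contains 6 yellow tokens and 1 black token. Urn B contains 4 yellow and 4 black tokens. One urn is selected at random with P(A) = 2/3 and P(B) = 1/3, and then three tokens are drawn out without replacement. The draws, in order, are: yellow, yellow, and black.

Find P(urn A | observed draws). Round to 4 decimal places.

Under each hypothesis, the probability of the observed sequence is: P(data | urn A) = (6/7)(5/6)(1/5) = 1/7; P(data | urn B) = (4/8)(3/7)(4/6) = 1/7.
Multiplying each by its prior: 2/3 · 1/7 = 2/21, 1/3 · 1/7 = 1/21; summing to 1/7.
Hence P(urn A | data) = (2/21) / (1/7) = 2/3.

0.6667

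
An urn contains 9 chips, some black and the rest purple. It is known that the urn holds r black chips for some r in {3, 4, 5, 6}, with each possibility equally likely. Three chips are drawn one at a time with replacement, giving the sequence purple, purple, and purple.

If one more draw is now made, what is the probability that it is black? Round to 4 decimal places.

0.4192

Under each hypothesis, the probability of the observed sequence is: P(data | r = 3) = (6/9)(6/9)(6/9) = 0.2963; P(data | r = 4) = (5/9)(5/9)(5/9) = 0.17147; P(data | r = 5) = (4/9)(4/9)(4/9) = 0.087791; P(data | r = 6) = (3/9)(3/9)(3/9) = 0.037037.
Multiplying each by its prior: 1/4 · 0.2963 = 0.074074, 1/4 · 0.17147 = 0.042867, 1/4 · 0.087791 = 0.021948, 1/4 · 0.037037 = 0.0092593; with total 0.14815.
Dividing through by the total gives posterior P(r = 3 | data) = 0.5, P(r = 4 | data) = 0.28935, P(r = 5 | data) = 0.14815, P(r = 6 | data) = 0.0625.
So P(black next | data) = Σ P(black next | H) P(H | data) = (1/3)(0.5) + (4/9)(0.28935) + (5/9)(0.14815) + (2/3)(0.0625) = 0.41924.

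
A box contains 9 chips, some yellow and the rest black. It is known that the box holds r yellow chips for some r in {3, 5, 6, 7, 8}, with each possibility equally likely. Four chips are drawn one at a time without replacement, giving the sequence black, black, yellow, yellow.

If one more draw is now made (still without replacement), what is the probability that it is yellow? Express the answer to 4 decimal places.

For each hypothesis, P(data | H) works out to: P(data | r = 3) = (6/9)(5/8)(3/7)(2/6) = 5/84; P(data | r = 5) = (4/9)(3/8)(5/7)(4/6) = 5/63; P(data | r = 6) = (3/9)(2/8)(6/7)(5/6) = 5/84; P(data | r = 7) = (2/9)(1/8)(7/7)(6/6) = 1/36; P(data | r = 8) = (1/9)(0/8) = 0.
Multiplying each by its prior: 1/5 · 5/84 = 1/84, 1/5 · 5/63 = 1/63, 1/5 · 5/84 = 1/84, 1/5 · 1/36 = 1/180, 1/5 · 0 = 0; these sum to 19/420.
Normalising, the posterior is P(r = 3 | data) = 5/19, P(r = 5 | data) = 20/57, P(r = 6 | data) = 5/19, P(r = 7 | data) = 7/57, P(r = 8 | data) = 0.
So P(yellow next | data) = Σ P(yellow next | H) P(H | data) = (1/5)(5/19) + (3/5)(20/57) + (4/5)(5/19) + (1)(7/57) = 34/57.

0.5965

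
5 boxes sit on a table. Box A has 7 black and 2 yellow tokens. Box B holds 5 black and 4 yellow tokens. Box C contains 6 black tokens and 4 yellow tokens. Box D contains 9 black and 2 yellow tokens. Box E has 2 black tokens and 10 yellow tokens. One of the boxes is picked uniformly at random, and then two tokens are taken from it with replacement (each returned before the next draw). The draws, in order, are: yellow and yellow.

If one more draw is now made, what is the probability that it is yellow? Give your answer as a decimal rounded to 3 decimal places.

0.659

Compute the likelihood of the observed sequence for each case: P(data | box A) = (2/9)(2/9) = 0.049383; P(data | box B) = (4/9)(4/9) = 0.19753; P(data | box C) = (4/10)(4/10) = 0.16; P(data | box D) = (2/11)(2/11) = 0.033058; P(data | box E) = (10/12)(10/12) = 0.69444.
Multiplying each by its prior: 1/5 · 0.049383 = 0.0098765, 1/5 · 0.19753 = 0.039506, 1/5 · 0.16 = 0.032, 1/5 · 0.033058 = 0.0066116, 1/5 · 0.69444 = 0.13889; these sum to 0.22688.
Normalising, the posterior is P(box A | data) = 0.043531, P(box B | data) = 0.17413, P(box C | data) = 0.14104, P(box D | data) = 0.029141, P(box E | data) = 0.61216.
The predictive probability is P(yellow next | data) = (2/9)(0.043531) + (4/9)(0.17413) + (2/5)(0.14104) + (2/11)(0.029141) + (5/6)(0.61216) = 0.65891.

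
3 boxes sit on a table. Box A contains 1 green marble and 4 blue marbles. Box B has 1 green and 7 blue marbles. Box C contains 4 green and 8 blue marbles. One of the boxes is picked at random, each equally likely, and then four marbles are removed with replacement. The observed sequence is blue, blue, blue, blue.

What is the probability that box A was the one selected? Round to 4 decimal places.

0.3432

Under each hypothesis, the probability of the observed sequence is: P(data | box A) = (4/5)(4/5)(4/5)(4/5) = 0.4096; P(data | box B) = (7/8)(7/8)(7/8)(7/8) = 0.58618; P(data | box C) = (8/12)(8/12)(8/12)(8/12) = 0.19753.
Weighting by the prior gives 1/3 · 0.4096 = 0.13653, 1/3 · 0.58618 = 0.19539, 1/3 · 0.19753 = 0.065844; with total 0.39777.
By Bayes' rule, P(box A | data) = (0.13653) / (0.39777) = 0.34325.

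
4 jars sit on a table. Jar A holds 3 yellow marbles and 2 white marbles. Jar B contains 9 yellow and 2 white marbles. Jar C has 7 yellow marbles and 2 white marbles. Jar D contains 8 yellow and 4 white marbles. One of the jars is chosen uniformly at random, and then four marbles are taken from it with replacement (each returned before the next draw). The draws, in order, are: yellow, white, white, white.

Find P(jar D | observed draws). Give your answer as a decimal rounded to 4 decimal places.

0.3226

Compute the likelihood of the observed sequence for each case: P(data | jar A) = (3/5)(2/5)(2/5)(2/5) = 0.0384; P(data | jar B) = (9/11)(2/11)(2/11)(2/11) = 0.0049177; P(data | jar C) = (7/9)(2/9)(2/9)(2/9) = 0.0085353; P(data | jar D) = (8/12)(4/12)(4/12)(4/12) = 0.024691.
The prior-weighted likelihoods are 1/4 · 0.0384 = 0.0096, 1/4 · 0.0049177 = 0.0012294, 1/4 · 0.0085353 = 0.0021338, 1/4 · 0.024691 = 0.0061728; these sum to 0.019136.
Therefore the posterior P(jar D | data) = (0.0061728) / (0.019136) = 0.32258.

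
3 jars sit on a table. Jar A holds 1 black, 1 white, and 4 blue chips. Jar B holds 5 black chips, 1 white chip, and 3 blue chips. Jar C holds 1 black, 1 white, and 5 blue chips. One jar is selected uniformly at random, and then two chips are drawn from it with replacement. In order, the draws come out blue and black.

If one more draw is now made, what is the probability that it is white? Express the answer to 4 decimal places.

Under each hypothesis, the probability of the observed sequence is: P(data | jar A) = (4/6)(1/6) = 0.11111; P(data | jar B) = (3/9)(5/9) = 0.18519; P(data | jar C) = (5/7)(1/7) = 0.10204.
The prior-weighted likelihoods are 1/3 · 0.11111 = 0.037037, 1/3 · 0.18519 = 0.061728, 1/3 · 0.10204 = 0.034014; with total 0.13278.
Normalising, the posterior is P(jar A | data) = 0.27894, P(jar B | data) = 0.4649, P(jar C | data) = 0.25617.
The predictive probability is P(white next | data) = (1/6)(0.27894) + (1/9)(0.4649) + (1/7)(0.25617) = 0.13474.

0.1347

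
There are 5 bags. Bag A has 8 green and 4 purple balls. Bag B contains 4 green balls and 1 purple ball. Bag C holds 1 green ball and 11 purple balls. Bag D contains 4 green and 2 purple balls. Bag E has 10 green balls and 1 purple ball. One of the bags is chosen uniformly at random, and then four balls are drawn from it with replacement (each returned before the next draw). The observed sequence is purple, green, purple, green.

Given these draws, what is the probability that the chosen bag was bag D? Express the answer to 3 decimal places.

Compute the likelihood of the observed sequence for each case: P(data | bag A) = (4/12)(8/12)(4/12)(8/12) = 0.049383; P(data | bag B) = (1/5)(4/5)(1/5)(4/5) = 0.0256; P(data | bag C) = (11/12)(1/12)(11/12)(1/12) = 0.0058353; P(data | bag D) = (2/6)(4/6)(2/6)(4/6) = 0.049383; P(data | bag E) = (1/11)(10/11)(1/11)(10/11) = 0.0068301.
The prior-weighted likelihoods are 1/5 · 0.049383 = 0.0098765, 1/5 · 0.0256 = 0.00512, 1/5 · 0.0058353 = 0.0011671, 1/5 · 0.049383 = 0.0098765, 1/5 · 0.0068301 = 0.001366; these sum to 0.027406.
Hence P(bag D | data) = (0.0098765) / (0.027406) = 0.36038.

0.360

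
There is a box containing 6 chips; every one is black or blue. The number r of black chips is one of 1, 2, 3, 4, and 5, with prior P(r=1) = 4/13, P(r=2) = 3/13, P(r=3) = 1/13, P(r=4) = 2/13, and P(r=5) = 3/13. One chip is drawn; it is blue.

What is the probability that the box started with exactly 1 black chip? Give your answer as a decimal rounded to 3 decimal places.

Compute the likelihood of this draw for each case: P(data | r = 1) = (5/6) = 5/6; P(data | r = 2) = (4/6) = 2/3; P(data | r = 3) = (3/6) = 1/2; P(data | r = 4) = (2/6) = 1/3; P(data | r = 5) = (1/6) = 1/6.
Multiplying each by its prior: 4/13 · 5/6 = 10/39, 3/13 · 2/3 = 2/13, 1/13 · 1/2 = 1/26, 2/13 · 1/3 = 2/39, 3/13 · 1/6 = 1/26; with total 7/13.
Hence P(r = 1 | data) = (10/39) / (7/13) = 10/21.

0.476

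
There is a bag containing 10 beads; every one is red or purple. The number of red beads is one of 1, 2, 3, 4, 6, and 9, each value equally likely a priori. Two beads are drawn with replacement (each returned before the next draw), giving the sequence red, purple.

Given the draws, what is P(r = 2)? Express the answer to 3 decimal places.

0.155

Under each hypothesis, the probability of the observed sequence is: P(data | r = 1) = (1/10)(9/10) = 9/100; P(data | r = 2) = (2/10)(8/10) = 4/25; P(data | r = 3) = (3/10)(7/10) = 21/100; P(data | r = 4) = (4/10)(6/10) = 6/25; P(data | r = 6) = (6/10)(4/10) = 6/25; P(data | r = 9) = (9/10)(1/10) = 9/100.
The prior-weighted likelihoods are 1/6 · 9/100 = 3/200, 1/6 · 4/25 = 2/75, 1/6 · 21/100 = 7/200, 1/6 · 6/25 = 1/25, 1/6 · 6/25 = 1/25, 1/6 · 9/100 = 3/200; with total 103/600.
Therefore the posterior P(r = 2 | data) = (2/75) / (103/600) = 16/103.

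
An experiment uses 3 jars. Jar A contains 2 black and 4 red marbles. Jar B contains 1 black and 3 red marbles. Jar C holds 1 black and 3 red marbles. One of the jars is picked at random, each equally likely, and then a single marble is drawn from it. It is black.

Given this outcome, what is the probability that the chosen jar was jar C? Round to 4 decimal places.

0.3000

For each hypothesis, P(data | H) works out to: P(data | jar A) = (2/6) = 1/3; P(data | jar B) = (1/4) = 1/4; P(data | jar C) = (1/4) = 1/4.
Weighting by the prior gives 1/3 · 1/3 = 1/9, 1/3 · 1/4 = 1/12, 1/3 · 1/4 = 1/12; these sum to 5/18.
By Bayes' rule, P(jar C | data) = (1/12) / (5/18) = 3/10.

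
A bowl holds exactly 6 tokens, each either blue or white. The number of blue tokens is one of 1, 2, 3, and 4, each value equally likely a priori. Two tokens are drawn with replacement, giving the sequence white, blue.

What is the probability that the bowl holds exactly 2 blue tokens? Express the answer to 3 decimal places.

0.267

Compute the likelihood of the observed sequence for each case: P(data | r = 1) = (5/6)(1/6) = 5/36; P(data | r = 2) = (4/6)(2/6) = 2/9; P(data | r = 3) = (3/6)(3/6) = 1/4; P(data | r = 4) = (2/6)(4/6) = 2/9.
The prior-weighted likelihoods are 1/4 · 5/36 = 5/144, 1/4 · 2/9 = 1/18, 1/4 · 1/4 = 1/16, 1/4 · 2/9 = 1/18; these sum to 5/24.
So P(r = 2 | data) = (1/18) / (5/24) = 4/15.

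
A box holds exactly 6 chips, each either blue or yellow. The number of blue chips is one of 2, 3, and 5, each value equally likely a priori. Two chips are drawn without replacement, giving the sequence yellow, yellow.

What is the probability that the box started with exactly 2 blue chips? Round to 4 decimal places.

0.6667

For each hypothesis, P(data | H) works out to: P(data | r = 2) = (4/6)(3/5) = 2/5; P(data | r = 3) = (3/6)(2/5) = 1/5; P(data | r = 5) = (1/6)(0/5) = 0.
Weighting by the prior gives 1/3 · 2/5 = 2/15, 1/3 · 1/5 = 1/15, 1/3 · 0 = 0; summing to 1/5.
Hence P(r = 2 | data) = (2/15) / (1/5) = 2/3.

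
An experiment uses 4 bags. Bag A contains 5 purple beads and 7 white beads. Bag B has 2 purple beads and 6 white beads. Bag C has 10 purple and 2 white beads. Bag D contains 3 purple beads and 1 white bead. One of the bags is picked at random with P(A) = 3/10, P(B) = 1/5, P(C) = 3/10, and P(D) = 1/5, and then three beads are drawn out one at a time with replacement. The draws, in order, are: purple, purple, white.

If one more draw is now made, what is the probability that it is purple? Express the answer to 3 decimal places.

0.634

The likelihood of the observed sequence under each hypothesis: P(data | bag A) = (5/12)(5/12)(7/12) = 0.10127; P(data | bag B) = (2/8)(2/8)(6/8) = 0.046875; P(data | bag C) = (10/12)(10/12)(2/12) = 0.11574; P(data | bag D) = (3/4)(3/4)(1/4) = 0.14062.
Multiplying each by its prior: 3/10 · 0.10127 = 0.030382, 1/5 · 0.046875 = 0.009375, 3/10 · 0.11574 = 0.034722, 1/5 · 0.14062 = 0.028125; with total 0.1026.
The posterior is then P(bag A | data) = 0.29611, P(bag B | data) = 0.091371, P(bag C | data) = 0.33841, P(bag D | data) = 0.27411.
So P(purple next | data) = Σ P(purple next | H) P(H | data) = (5/12)(0.29611) + (1/4)(0.091371) + (5/6)(0.33841) + (3/4)(0.27411) = 0.63381.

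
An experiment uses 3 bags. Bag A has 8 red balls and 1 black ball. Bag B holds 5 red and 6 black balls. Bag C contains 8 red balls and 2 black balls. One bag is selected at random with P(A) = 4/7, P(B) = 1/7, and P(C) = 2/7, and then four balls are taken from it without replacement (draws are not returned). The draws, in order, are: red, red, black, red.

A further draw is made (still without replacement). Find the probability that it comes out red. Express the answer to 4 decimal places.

The likelihood of the observed sequence under each hypothesis: P(data | bag A) = (8/9)(7/8)(1/7)(6/6) = 1/9; P(data | bag B) = (5/11)(4/10)(6/9)(3/8) = 1/22; P(data | bag C) = (8/10)(7/9)(2/8)(6/7) = 2/15.
Multiplying each by its prior: 4/7 · 1/9 = 4/63, 1/7 · 1/22 = 1/154, 2/7 · 2/15 = 4/105; with total 107/990.
Normalising, the posterior is P(bag A | data) = 0.58745, P(bag B | data) = 0.06008, P(bag C | data) = 0.35247.
Averaging over the posterior, P(red next | data) = (1)(0.58745) + (2/7)(0.06008) + (5/6)(0.35247) = 0.89834.

0.8983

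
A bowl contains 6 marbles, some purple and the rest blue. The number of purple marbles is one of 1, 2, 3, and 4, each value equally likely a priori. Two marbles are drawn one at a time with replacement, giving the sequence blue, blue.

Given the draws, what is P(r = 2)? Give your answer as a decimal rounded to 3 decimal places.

0.296

For each hypothesis, P(data | H) works out to: P(data | r = 1) = (5/6)(5/6) = 25/36; P(data | r = 2) = (4/6)(4/6) = 4/9; P(data | r = 3) = (3/6)(3/6) = 1/4; P(data | r = 4) = (2/6)(2/6) = 1/9.
Weighting by the prior gives 1/4 · 25/36 = 25/144, 1/4 · 4/9 = 1/9, 1/4 · 1/4 = 1/16, 1/4 · 1/9 = 1/36; with total 3/8.
Therefore the posterior P(r = 2 | data) = (1/9) / (3/8) = 8/27.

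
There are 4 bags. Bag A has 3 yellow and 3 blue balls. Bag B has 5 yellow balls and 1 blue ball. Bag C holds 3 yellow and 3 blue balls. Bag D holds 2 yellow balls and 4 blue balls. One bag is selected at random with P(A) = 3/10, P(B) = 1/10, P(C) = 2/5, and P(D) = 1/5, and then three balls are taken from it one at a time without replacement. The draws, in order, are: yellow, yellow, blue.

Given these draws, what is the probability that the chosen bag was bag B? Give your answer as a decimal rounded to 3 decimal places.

Compute the likelihood of the observed sequence for each case: P(data | bag A) = (3/6)(2/5)(3/4) = 3/20; P(data | bag B) = (5/6)(4/5)(1/4) = 1/6; P(data | bag C) = (3/6)(2/5)(3/4) = 3/20; P(data | bag D) = (2/6)(1/5)(4/4) = 1/15.
The prior-weighted likelihoods are 3/10 · 3/20 = 9/200, 1/10 · 1/6 = 1/60, 2/5 · 3/20 = 3/50, 1/5 · 1/15 = 1/75; summing to 27/200.
Therefore the posterior P(bag B | data) = (1/60) / (27/200) = 10/81.

0.123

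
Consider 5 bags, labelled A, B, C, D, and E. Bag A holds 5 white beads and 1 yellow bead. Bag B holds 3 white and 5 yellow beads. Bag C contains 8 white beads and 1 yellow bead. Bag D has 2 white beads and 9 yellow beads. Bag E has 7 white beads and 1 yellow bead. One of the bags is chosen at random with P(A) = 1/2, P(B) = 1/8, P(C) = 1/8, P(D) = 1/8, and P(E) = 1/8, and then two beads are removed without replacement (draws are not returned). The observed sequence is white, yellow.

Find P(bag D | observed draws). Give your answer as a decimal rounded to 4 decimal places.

0.1226

Under each hypothesis, the probability of the observed sequence is: P(data | bag A) = (5/6)(1/5) = 0.16667; P(data | bag B) = (3/8)(5/7) = 0.26786; P(data | bag C) = (8/9)(1/8) = 0.11111; P(data | bag D) = (2/11)(9/10) = 0.16364; P(data | bag E) = (7/8)(1/7) = 0.125.
Multiplying each by its prior: 1/2 · 0.16667 = 0.083333, 1/8 · 0.26786 = 0.033482, 1/8 · 0.11111 = 0.013889, 1/8 · 0.16364 = 0.020455, 1/8 · 0.125 = 0.015625; summing to 0.16678.
By Bayes' rule, P(bag D | data) = (0.020455) / (0.16678) = 0.12264.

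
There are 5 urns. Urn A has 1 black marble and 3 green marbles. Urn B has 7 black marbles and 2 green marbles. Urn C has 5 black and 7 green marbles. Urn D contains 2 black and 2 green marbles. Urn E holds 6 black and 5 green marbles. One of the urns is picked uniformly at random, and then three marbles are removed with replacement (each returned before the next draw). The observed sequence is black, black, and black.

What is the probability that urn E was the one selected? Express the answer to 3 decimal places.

0.192

For each hypothesis, P(data | H) works out to: P(data | urn A) = (1/4)(1/4)(1/4) = 0.015625; P(data | urn B) = (7/9)(7/9)(7/9) = 0.47051; P(data | urn C) = (5/12)(5/12)(5/12) = 0.072338; P(data | urn D) = (2/4)(2/4)(2/4) = 0.125; P(data | urn E) = (6/11)(6/11)(6/11) = 0.16228.
Weighting by the prior gives 1/5 · 0.015625 = 0.003125, 1/5 · 0.47051 = 0.094102, 1/5 · 0.072338 = 0.014468, 1/5 · 0.125 = 0.025, 1/5 · 0.16228 = 0.032457; with total 0.16915.
Therefore the posterior P(urn E | data) = (0.032457) / (0.16915) = 0.19188.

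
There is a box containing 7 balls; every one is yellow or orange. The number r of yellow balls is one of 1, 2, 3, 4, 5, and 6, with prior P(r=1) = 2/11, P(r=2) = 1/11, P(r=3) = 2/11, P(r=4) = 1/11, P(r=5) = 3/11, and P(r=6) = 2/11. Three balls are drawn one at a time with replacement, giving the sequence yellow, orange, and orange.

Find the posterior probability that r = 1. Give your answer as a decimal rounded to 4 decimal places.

0.2209

For each hypothesis, P(data | H) works out to: P(data | r = 1) = (1/7)(6/7)(6/7) = 0.10496; P(data | r = 2) = (2/7)(5/7)(5/7) = 0.14577; P(data | r = 3) = (3/7)(4/7)(4/7) = 0.13994; P(data | r = 4) = (4/7)(3/7)(3/7) = 0.10496; P(data | r = 5) = (5/7)(2/7)(2/7) = 0.058309; P(data | r = 6) = (6/7)(1/7)(1/7) = 0.017493.
The prior-weighted likelihoods are 2/11 · 0.10496 = 0.019083, 1/11 · 0.14577 = 0.013252, 2/11 · 0.13994 = 0.025444, 1/11 · 0.10496 = 0.0095415, 3/11 · 0.058309 = 0.015902, 2/11 · 0.017493 = 0.0031805; these sum to 0.086403.
By Bayes' rule, P(r = 1 | data) = (0.019083) / (0.086403) = 0.22086.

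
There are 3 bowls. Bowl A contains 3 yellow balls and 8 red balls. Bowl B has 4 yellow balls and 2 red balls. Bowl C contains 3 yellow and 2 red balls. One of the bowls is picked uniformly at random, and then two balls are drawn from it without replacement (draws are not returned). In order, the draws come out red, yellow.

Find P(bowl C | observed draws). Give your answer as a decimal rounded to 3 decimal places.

For each hypothesis, P(data | H) works out to: P(data | bowl A) = (8/11)(3/10) = 12/55; P(data | bowl B) = (2/6)(4/5) = 4/15; P(data | bowl C) = (2/5)(3/4) = 3/10.
Multiplying each by its prior: 1/3 · 12/55 = 4/55, 1/3 · 4/15 = 4/45, 1/3 · 3/10 = 1/10; these sum to 259/990.
So P(bowl C | data) = (1/10) / (259/990) = 99/259.

0.382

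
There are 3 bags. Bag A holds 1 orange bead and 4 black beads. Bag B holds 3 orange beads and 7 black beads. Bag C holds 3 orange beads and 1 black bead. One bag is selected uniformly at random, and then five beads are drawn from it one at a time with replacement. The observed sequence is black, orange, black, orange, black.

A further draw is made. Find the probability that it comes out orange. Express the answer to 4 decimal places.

0.3317

For each hypothesis, P(data | H) works out to: P(data | bag A) = (4/5)(1/5)(4/5)(1/5)(4/5) = 0.02048; P(data | bag B) = (7/10)(3/10)(7/10)(3/10)(7/10) = 0.03087; P(data | bag C) = (1/4)(3/4)(1/4)(3/4)(1/4) = 0.0087891.
The prior-weighted likelihoods are 1/3 · 0.02048 = 0.0068267, 1/3 · 0.03087 = 0.01029, 1/3 · 0.0087891 = 0.0029297; these sum to 0.020046.
The posterior is then P(bag A | data) = 0.34054, P(bag B | data) = 0.51331, P(bag C | data) = 0.14615.
The predictive probability is P(orange next | data) = (1/5)(0.34054) + (3/10)(0.51331) + (3/4)(0.14615) = 0.33171.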